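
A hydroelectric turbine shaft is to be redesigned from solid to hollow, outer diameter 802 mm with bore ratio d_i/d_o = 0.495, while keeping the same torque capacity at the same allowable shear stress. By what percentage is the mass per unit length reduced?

Equal τ_max and T ⇒ the solid shaft needs d_s³ = d_o³(1−k⁴), so d_s = 802·(1−0.495⁴)^(1/3) = 785.6 mm.
Area ratio A_h/A_s = d_o²(1−k²)/d_s² = (1−k²)/(1−k⁴)^(2/3) = 0.7868.
Mass saving = 1 − 0.7868 = 21.3 %.

21.3 %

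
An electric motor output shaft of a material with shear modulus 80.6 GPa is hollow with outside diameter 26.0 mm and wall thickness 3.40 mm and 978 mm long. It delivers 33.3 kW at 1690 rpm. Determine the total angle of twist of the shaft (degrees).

ω = 2π·1690/60 = 177.0 rad/s, so T = P/ω = 33.3×10³ / 177.0 = 188.2 N·m.
J = π(d_o⁴ − d_i⁴)/32 = π(0.0260⁴ − 0.0192⁴)/32 = 3.152×10^-8 m⁴.
θ = T·L/(G·J) = 188.2 × 0.978 / (80.6×10⁹ × 3.152×10^-8) = 0.07243 rad.

4.15°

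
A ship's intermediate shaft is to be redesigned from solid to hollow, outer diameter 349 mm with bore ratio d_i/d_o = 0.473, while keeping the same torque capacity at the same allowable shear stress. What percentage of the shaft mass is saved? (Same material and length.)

Equal τ_max and T ⇒ the solid shaft needs d_s³ = d_o³(1−k⁴), so d_s = 349·(1−0.473⁴)^(1/3) = 343.1 mm.
Area ratio A_h/A_s = d_o²(1−k²)/d_s² = (1−k²)/(1−k⁴)^(2/3) = 0.8033.
Mass saving = 1 − 0.8033 = 19.7 %.

19.7 %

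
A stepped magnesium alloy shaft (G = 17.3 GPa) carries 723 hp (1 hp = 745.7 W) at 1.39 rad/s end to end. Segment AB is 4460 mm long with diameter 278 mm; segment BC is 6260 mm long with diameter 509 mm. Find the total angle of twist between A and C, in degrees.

ω = 1.39 rad/s, so T = P/ω = 723×745.7 / 1.390 = 387900 N·m.
J_AB = π(0.278)⁴/32 = 5.86×10^-4 m⁴; J_BC = π(0.509)⁴/32 = 6.59×10^-3 m⁴.
θ = (T/G)·Σ L_i/J_i = (387900/17.3×10⁹)·(4.46/5.86×10^-4 + 6.26/6.59×10^-3) = 0.1918 rad.

11.0°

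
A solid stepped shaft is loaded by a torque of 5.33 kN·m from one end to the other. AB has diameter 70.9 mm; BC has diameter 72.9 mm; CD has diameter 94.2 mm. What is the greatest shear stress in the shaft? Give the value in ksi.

Under the same torque, τ_max = 16T/(πd³) is largest where d is smallest — segment AB (d = 70.9 mm).
τ_max = 16·5330/(π·(0.0709)³) = 7.617×10^7 Pa.

11.0 ksi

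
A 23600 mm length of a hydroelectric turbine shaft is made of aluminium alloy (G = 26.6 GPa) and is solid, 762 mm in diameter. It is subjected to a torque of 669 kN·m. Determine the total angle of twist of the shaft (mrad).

J = πd⁴/32 = π(0.762)⁴/32 = 0.03310 m⁴.
θ = T·L/(G·J) = 669000 × 23.6 / (26.6×10⁹ × 0.03310) = 0.01793 rad.

17.9 mrad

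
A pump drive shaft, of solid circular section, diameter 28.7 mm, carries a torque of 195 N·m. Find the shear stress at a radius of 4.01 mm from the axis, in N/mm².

11.7 N/mm²

J = πd⁴/32 = π(0.0287)⁴/32 = 6.661×10^-8 m⁴.
Shear stress varies linearly with radius: τ = T·r/J = 195.0 × 0.00401 / 6.661×10^-8 = 1.174×10^7 Pa.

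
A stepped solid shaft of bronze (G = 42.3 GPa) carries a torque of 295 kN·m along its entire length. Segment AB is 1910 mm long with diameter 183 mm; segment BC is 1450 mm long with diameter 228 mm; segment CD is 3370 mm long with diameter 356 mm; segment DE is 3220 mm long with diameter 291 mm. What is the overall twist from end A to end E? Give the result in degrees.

J_AB = π(0.183)⁴/32 = 1.10×10^-4 m⁴; J_BC = π(0.228)⁴/32 = 2.65×10^-4 m⁴; J_CD = π(0.356)⁴/32 = 1.58×10^-3 m⁴; J_DE = π(0.291)⁴/32 = 7.04×10^-4 m⁴.
θ = (T/G)·Σ L_i/J_i = (295000/42.3×10⁹)·(1.91/1.10×10^-4 + 1.45/2.65×10^-4 + 3.37/1.58×10^-3 + 3.22/7.04×10^-4) = 0.2059 rad.

11.8°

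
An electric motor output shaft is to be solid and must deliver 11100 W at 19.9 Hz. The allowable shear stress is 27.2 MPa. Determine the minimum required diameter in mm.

25.5 mm

ω = 2π·19.9 = 125.0 rad/s, so T = P/ω = 11100 / 125.0 = 88.77 N·m.
For a solid shaft τ_max = 16T/(πd³), so d = (16T/(π τ_allow))^(1/3) = (16·88.77/(π·2.72×10^7))^(1/3) = 0.02552 m.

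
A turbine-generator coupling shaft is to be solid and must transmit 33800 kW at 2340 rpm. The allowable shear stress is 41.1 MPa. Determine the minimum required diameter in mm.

ω = 2π·2340/60 = 245.0 rad/s, so T = P/ω = 33800×10³ / 245.0 = 137900 N·m.
For a solid shaft τ_max = 16T/(πd³), so d = (16T/(π τ_allow))^(1/3) = (16·137900/(π·4.11×10^7))^(1/3) = 0.2576 m.

258 mm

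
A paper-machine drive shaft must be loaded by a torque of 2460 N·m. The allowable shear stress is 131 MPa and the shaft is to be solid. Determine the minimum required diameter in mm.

45.7 mm

For a solid shaft τ_max = 16T/(πd³), so d = (16T/(π τ_allow))^(1/3) = (16·2460/(π·1.31×10^8))^(1/3) = 0.04573 m.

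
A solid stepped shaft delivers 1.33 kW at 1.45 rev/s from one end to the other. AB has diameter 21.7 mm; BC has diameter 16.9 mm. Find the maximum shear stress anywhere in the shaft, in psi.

ω = 2π·1.45 = 9.111 rad/s, so T = P/ω = 1.33×10³ / 9.111 = 146.0 N·m.
Under the same torque, τ_max = 16T/(πd³) is largest where d is smallest — segment BC (d = 16.9 mm).
τ_max = 16·146.0/(π·(0.0169)³) = 1.540×10^8 Pa.

22300 psi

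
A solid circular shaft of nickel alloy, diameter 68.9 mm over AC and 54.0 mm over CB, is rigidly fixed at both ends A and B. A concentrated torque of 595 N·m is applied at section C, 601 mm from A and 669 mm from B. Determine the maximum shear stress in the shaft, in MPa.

6.92 MPa

Compatibility: T_A·a/J_AC = T_B·b/J_CB with T_A + T_B = T₀.
J_AC = 2.21×10^-6 m⁴, J_CB = 8.35×10^-7 m⁴, so T_A = T₀·(J_AC/a)/((J_AC/a)+(J_CB/b)) = 444.4 N·m, T_B = 150.6 N·m.
τ in each portion: τ_AC = 6.92×10^6 Pa, τ_CB = 4.87×10^6 Pa; maximum is in AC.
τ_max = T_AC·r/J = 444.4·0.0345/2.21×10^-6 = 6.919×10^6 Pa.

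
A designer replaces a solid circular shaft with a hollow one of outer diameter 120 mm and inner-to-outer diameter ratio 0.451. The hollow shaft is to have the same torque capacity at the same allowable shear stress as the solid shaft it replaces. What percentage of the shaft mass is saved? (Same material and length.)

Equal τ_max and T ⇒ the solid shaft needs d_s³ = d_o³(1−k⁴), so d_s = 120·(1−0.451⁴)^(1/3) = 118.3 mm.
Area ratio A_h/A_s = d_o²(1−k²)/d_s² = (1−k²)/(1−k⁴)^(2/3) = 0.8194.
Mass saving = 1 − 0.8194 = 18.1 %.

18.1 %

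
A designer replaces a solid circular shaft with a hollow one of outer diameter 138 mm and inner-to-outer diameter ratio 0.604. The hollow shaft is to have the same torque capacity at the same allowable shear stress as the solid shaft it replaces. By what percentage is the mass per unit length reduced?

Equal τ_max and T ⇒ the solid shaft needs d_s³ = d_o³(1−k⁴), so d_s = 138·(1−0.604⁴)^(1/3) = 131.6 mm.
Area ratio A_h/A_s = d_o²(1−k²)/d_s² = (1−k²)/(1−k⁴)^(2/3) = 0.6986.
Mass saving = 1 − 0.6986 = 30.1 %.

30.1 %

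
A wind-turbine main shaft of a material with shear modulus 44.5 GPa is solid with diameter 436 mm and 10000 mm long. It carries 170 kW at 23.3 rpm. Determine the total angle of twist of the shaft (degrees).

ω = 2π·23.3/60 = 2.440 rad/s, so T = P/ω = 170×10³ / 2.440 = 69670 N·m.
J = πd⁴/32 = π(0.436)⁴/32 = 3.548×10^-3 m⁴.
θ = T·L/(G·J) = 69670 × 10.0 / (44.5×10⁹ × 3.548×10^-3) = 4.413×10^-3 rad.

0.253°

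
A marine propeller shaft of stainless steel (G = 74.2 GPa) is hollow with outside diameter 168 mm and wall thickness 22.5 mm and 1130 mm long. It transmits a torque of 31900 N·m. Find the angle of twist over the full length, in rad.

J = π(d_o⁴ − d_i⁴)/32 = π(0.168⁴ − 0.123⁴)/32 = 5.573×10^-5 m⁴.
θ = T·L/(G·J) = 31900 × 1.13 / (74.2×10⁹ × 5.573×10^-5) = 8.716×10^-3 rad.

0.00872 rad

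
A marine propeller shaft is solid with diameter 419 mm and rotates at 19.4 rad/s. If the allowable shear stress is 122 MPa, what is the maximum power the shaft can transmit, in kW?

34200 kW

J = πd⁴/32 = π(0.419)⁴/32 = 3.026×10^-3 m⁴.
T_max = τ_allow·J/r = 1.22×10^8 × 3.026×10^-3 / 0.209 = 1.762e6 N·m.
ω = 19.4 rad/s, so P_max = T_max·ω = 3.418×10^7 W.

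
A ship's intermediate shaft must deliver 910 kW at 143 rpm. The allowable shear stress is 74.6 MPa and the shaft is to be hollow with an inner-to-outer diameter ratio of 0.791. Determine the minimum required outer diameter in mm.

ω = 2π·143/60 = 14.97 rad/s, so T = P/ω = 910×10³ / 14.97 = 60770 N·m.
For a hollow shaft with d_i/d_o = 0.791: τ_max = 16T/(π d_o³ (1−k⁴)), so d_o = [16T/(π τ_allow (1−k⁴))]^(1/3) = [16·60770/(π·7.46×10^7·0.6085)]^(1/3) = 0.1896 m.

190 mm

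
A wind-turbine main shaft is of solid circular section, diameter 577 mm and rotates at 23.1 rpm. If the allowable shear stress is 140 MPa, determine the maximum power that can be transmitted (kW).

J = πd⁴/32 = π(0.577)⁴/32 = 0.01088 m⁴.
T_max = τ_allow·J/r = 1.40×10^8 × 0.01088 / 0.288 = 5.281e6 N·m.
ω = 2π·23.1/60 = 2.419 rad/s, so P_max = T_max·ω = 1.277×10^7 W.

12800 kW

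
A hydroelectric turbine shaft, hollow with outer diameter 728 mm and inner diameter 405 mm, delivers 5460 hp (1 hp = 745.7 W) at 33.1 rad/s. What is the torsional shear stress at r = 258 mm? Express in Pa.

ω = 33.1 rad/s, so T = P/ω = 5460×745.7 / 33.10 = 123000 N·m.
J = π(d_o⁴ − d_i⁴)/32 = π(0.728⁴ − 0.405⁴)/32 = 0.02493 m⁴.
Shear stress varies linearly with radius: τ = T·r/J = 123000 × 0.258 / 0.02493 = 1.273×10^6 Pa.

1.27e6 Pa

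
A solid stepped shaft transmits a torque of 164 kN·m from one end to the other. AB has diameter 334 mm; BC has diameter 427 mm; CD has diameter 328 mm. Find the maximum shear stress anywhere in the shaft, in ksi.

Under the same torque, τ_max = 16T/(πd³) is largest where d is smallest — segment CD (d = 328 mm).
τ_max = 16·164000/(π·(0.328)³) = 2.367×10^7 Pa.

3.43 ksi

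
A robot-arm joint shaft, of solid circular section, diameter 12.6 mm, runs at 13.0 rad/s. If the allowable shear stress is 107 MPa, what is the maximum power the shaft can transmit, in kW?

0.546 kW

J = πd⁴/32 = π(0.0126)⁴/32 = 2.474×10^-9 m⁴.
T_max = τ_allow·J/r = 1.07×10^8 × 2.474×10^-9 / 0.00630 = 42.03 N·m.
ω = 13.0 rad/s, so P_max = T_max·ω = 546.3 W.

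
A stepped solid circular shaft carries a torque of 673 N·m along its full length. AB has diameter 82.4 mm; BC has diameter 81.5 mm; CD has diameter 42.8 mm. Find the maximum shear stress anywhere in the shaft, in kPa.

43700 kPa

Under the same torque, τ_max = 16T/(πd³) is largest where d is smallest — segment CD (d = 42.8 mm).
τ_max = 16·673.0/(π·(0.0428)³) = 4.372×10^7 Pa.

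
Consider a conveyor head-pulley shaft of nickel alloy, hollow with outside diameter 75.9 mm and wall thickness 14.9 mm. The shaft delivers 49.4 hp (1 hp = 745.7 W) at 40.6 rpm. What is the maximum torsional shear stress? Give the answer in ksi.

16.9 ksi

ω = 2π·40.6/60 = 4.252 rad/s, so T = P/ω = 49.4×745.7 / 4.252 = 8664 N·m.
J = π(d_o⁴ − d_i⁴)/32 = π(0.0759⁴ − 0.0461⁴)/32 = 2.815×10^-6 m⁴.
τ_max = T·r/J = 8664 × 0.0380 / 2.815×10^-6 = 1.168×10^8 Pa.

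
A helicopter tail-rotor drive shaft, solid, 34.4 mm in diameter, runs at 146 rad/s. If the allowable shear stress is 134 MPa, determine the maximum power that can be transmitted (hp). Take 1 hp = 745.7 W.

J = πd⁴/32 = π(0.0344)⁴/32 = 1.375×10^-7 m⁴.
T_max = τ_allow·J/r = 1.34×10^8 × 1.375×10^-7 / 0.0172 = 1071 N·m.
ω = 146 rad/s, so P_max = T_max·ω = 1.564×10^5 W.

210 hp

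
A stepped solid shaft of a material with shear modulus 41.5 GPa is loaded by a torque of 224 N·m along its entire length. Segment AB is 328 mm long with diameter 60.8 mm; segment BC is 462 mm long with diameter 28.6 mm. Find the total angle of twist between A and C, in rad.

J_AB = π(0.0608)⁴/32 = 1.34×10^-6 m⁴; J_BC = π(0.0286)⁴/32 = 6.57×10^-8 m⁴.
θ = (T/G)·Σ L_i/J_i = (224.0/41.5×10⁹)·(0.328/1.34×10^-6 + 0.462/6.57×10^-8) = 0.03928 rad.

0.0393 rad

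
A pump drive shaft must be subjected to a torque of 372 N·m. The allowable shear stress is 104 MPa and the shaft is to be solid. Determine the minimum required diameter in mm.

26.3 mm

For a solid shaft τ_max = 16T/(πd³), so d = (16T/(π τ_allow))^(1/3) = (16·372.0/(π·1.04×10^8))^(1/3) = 0.02631 m.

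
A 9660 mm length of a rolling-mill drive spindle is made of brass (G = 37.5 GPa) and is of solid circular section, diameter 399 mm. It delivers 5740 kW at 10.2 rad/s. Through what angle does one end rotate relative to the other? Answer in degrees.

ω = 10.2 rad/s, so T = P/ω = 5740×10³ / 10.20 = 562700 N·m.
J = πd⁴/32 = π(0.399)⁴/32 = 2.488×10^-3 m⁴.
θ = T·L/(G·J) = 562700 × 9.66 / (37.5×10⁹ × 2.488×10^-3) = 0.05826 rad.

3.34°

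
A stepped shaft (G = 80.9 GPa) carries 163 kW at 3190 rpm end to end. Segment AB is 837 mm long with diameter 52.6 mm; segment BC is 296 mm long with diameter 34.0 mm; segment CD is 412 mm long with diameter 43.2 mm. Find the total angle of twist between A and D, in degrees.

1.58°

ω = 2π·3190/60 = 334.1 rad/s, so T = P/ω = 163×10³ / 334.1 = 487.9 N·m.
J_AB = π(0.0526)⁴/32 = 7.52×10^-7 m⁴; J_BC = π(0.0340)⁴/32 = 1.31×10^-7 m⁴; J_CD = π(0.0432)⁴/32 = 3.42×10^-7 m⁴.
θ = (T/G)·Σ L_i/J_i = (487.9/80.9×10⁹)·(0.837/7.52×10^-7 + 0.296/1.31×10^-7 + 0.412/3.42×10^-7) = 0.02759 rad.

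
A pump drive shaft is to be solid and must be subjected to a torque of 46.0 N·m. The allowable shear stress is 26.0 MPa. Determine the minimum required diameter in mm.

For a solid shaft τ_max = 16T/(πd³), so d = (16T/(π τ_allow))^(1/3) = (16·46.00/(π·2.60×10^7))^(1/3) = 0.02081 m.

20.8 mm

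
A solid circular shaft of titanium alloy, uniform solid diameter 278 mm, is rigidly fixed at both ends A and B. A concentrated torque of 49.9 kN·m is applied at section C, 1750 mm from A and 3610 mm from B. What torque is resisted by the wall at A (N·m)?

With uniform GJ and both ends fixed, compatibility θ_AC = θ_CB gives T_A·a = T_B·b, together with T_A + T_B = T₀.
T_A = T₀·b/(a+b) = 49900·3610/5360 = 33610 N·m; T_B = 16290 N·m.

33600 N·m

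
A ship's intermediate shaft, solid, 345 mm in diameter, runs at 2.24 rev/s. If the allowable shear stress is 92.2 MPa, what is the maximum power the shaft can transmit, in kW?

J = πd⁴/32 = π(0.345)⁴/32 = 1.391×10^-3 m⁴.
T_max = τ_allow·J/r = 9.22×10^7 × 1.391×10^-3 / 0.172 = 743400 N·m.
ω = 2π·2.24 = 14.07 rad/s, so P_max = T_max·ω = 1.046×10^7 W.

10500 kW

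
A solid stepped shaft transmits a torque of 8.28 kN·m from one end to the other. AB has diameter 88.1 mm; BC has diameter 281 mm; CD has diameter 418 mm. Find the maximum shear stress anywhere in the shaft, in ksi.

8.94 ksi

Under the same torque, τ_max = 16T/(πd³) is largest where d is smallest — segment AB (d = 88.1 mm).
τ_max = 16·8280/(π·(0.0881)³) = 6.167×10^7 Pa.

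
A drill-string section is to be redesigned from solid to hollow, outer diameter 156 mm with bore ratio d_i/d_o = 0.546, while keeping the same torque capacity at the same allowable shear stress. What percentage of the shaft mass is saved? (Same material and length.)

Equal τ_max and T ⇒ the solid shaft needs d_s³ = d_o³(1−k⁴), so d_s = 156·(1−0.546⁴)^(1/3) = 151.2 mm.
Area ratio A_h/A_s = d_o²(1−k²)/d_s² = (1−k²)/(1−k⁴)^(2/3) = 0.7468.
Mass saving = 1 − 0.7468 = 25.3 %.

25.3 %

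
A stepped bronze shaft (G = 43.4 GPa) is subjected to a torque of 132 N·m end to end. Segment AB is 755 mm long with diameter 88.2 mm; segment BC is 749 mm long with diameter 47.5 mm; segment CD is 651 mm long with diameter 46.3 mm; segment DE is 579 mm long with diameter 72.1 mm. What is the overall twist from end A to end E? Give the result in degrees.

J_AB = π(0.0882)⁴/32 = 5.94×10^-6 m⁴; J_BC = π(0.0475)⁴/32 = 5.00×10^-7 m⁴; J_CD = π(0.0463)⁴/32 = 4.51×10^-7 m⁴; J_DE = π(0.0721)⁴/32 = 2.65×10^-6 m⁴.
θ = (T/G)·Σ L_i/J_i = (132.0/43.4×10⁹)·(0.755/5.94×10^-6 + 0.749/5.00×10^-7 + 0.651/4.51×10^-7 + 0.579/2.65×10^-6) = 9.997×10^-3 rad.

0.573°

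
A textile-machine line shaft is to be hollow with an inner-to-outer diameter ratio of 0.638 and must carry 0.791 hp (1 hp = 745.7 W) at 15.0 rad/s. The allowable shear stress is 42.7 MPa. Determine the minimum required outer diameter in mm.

17.8 mm

ω = 15.0 rad/s, so T = P/ω = 0.791×745.7 / 15.00 = 39.32 N·m.
For a hollow shaft with d_i/d_o = 0.638: τ_max = 16T/(π d_o³ (1−k⁴)), so d_o = [16T/(π τ_allow (1−k⁴))]^(1/3) = [16·39.32/(π·4.27×10^7·0.8343)]^(1/3) = 0.01778 m.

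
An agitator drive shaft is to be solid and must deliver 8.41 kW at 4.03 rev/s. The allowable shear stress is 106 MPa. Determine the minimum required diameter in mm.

25.2 mm

ω = 2π·4.03 = 25.32 rad/s, so T = P/ω = 8.41×10³ / 25.32 = 332.1 N·m.
For a solid shaft τ_max = 16T/(πd³), so d = (16T/(π τ_allow))^(1/3) = (16·332.1/(π·1.06×10^8))^(1/3) = 0.02518 m.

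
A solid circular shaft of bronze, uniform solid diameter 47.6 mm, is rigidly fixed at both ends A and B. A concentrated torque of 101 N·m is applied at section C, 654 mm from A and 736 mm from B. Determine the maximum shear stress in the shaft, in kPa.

2530 kPa

With uniform GJ and both ends fixed, compatibility θ_AC = θ_CB gives T_A·a = T_B·b, together with T_A + T_B = T₀.
T_A = T₀·b/(a+b) = 101.0·736/1390 = 53.48 N·m; T_B = 47.52 N·m.
τ in each portion: τ_AC = 2.53×10^6 Pa, τ_CB = 2.24×10^6 Pa; maximum is in AC.
τ_max = T_AC·r/J = 53.48·0.0238/5.04×10^-7 = 2.525×10^6 Pa.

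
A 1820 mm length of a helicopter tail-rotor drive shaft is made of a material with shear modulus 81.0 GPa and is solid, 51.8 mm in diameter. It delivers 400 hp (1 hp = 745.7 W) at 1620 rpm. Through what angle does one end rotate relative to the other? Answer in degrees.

ω = 2π·1620/60 = 169.6 rad/s, so T = P/ω = 400×745.7 / 169.6 = 1758 N·m.
J = πd⁴/32 = π(0.0518)⁴/32 = 7.068×10^-7 m⁴.
θ = T·L/(G·J) = 1758 × 1.82 / (81.0×10⁹ × 7.068×10^-7) = 0.05589 rad.

3.20°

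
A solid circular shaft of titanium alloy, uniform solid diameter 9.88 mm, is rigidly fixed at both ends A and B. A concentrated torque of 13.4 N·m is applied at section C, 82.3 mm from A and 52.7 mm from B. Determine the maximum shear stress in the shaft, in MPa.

With uniform GJ and both ends fixed, compatibility θ_AC = θ_CB gives T_A·a = T_B·b, together with T_A + T_B = T₀.
T_A = T₀·b/(a+b) = 13.40·52.7/135.0 = 5.231 N·m; T_B = 8.169 N·m.
τ in each portion: τ_AC = 2.76×10^7 Pa, τ_CB = 4.31×10^7 Pa; maximum is in CB.
τ_max = T_CB·r/J = 8.169·0.00494/9.35×10^-10 = 4.314×10^7 Pa.

43.1 MPa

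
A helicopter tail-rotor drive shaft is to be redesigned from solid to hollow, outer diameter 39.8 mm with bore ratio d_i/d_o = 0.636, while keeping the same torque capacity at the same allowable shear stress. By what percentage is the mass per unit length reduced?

Equal τ_max and T ⇒ the solid shaft needs d_s³ = d_o³(1−k⁴), so d_s = 39.8·(1−0.636⁴)^(1/3) = 37.50 mm.
Area ratio A_h/A_s = d_o²(1−k²)/d_s² = (1−k²)/(1−k⁴)^(2/3) = 0.6708.
Mass saving = 1 − 0.6708 = 32.9 %.

32.9 %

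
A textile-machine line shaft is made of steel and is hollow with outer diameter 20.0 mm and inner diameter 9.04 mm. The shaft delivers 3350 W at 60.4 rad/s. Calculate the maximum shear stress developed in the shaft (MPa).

ω = 60.4 rad/s, so T = P/ω = 3350 / 60.40 = 55.46 N·m.
J = π(d_o⁴ − d_i⁴)/32 = π(0.0200⁴ − 0.00904⁴)/32 = 1.505×10^-8 m⁴.
τ_max = T·r/J = 55.46 × 0.0100 / 1.505×10^-8 = 3.685×10^7 Pa.

36.8 MPa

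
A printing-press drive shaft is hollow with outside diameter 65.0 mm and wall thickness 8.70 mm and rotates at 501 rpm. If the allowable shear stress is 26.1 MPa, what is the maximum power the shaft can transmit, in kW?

J = π(d_o⁴ − d_i⁴)/32 = π(0.0650⁴ − 0.0476⁴)/32 = 1.248×10^-6 m⁴.
T_max = τ_allow·J/r = 2.61×10^7 × 1.248×10^-6 / 0.0325 = 1003 N·m.
ω = 2π·501/60 = 52.46 rad/s, so P_max = T_max·ω = 5.260×10^4 W.

52.6 kW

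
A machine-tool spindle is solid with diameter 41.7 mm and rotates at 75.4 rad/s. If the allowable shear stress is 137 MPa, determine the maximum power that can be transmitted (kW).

147 kW

J = πd⁴/32 = π(0.0417)⁴/32 = 2.969×10^-7 m⁴.
T_max = τ_allow·J/r = 1.37×10^8 × 2.969×10^-7 / 0.0209 = 1951 N·m.
ω = 75.4 rad/s, so P_max = T_max·ω = 1.471×10^5 W.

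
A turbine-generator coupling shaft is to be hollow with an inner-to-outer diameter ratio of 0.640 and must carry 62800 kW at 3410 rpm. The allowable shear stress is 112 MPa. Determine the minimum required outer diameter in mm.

213 mm

ω = 2π·3410/60 = 357.1 rad/s, so T = P/ω = 62800×10³ / 357.1 = 175900 N·m.
For a hollow shaft with d_i/d_o = 0.640: τ_max = 16T/(π d_o³ (1−k⁴)), so d_o = [16T/(π τ_allow (1−k⁴))]^(1/3) = [16·175900/(π·1.12×10^8·0.8322)]^(1/3) = 0.2126 m.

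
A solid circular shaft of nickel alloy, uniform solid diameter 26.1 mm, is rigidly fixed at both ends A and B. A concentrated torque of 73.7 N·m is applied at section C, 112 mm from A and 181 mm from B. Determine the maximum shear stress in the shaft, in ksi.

With uniform GJ and both ends fixed, compatibility θ_AC = θ_CB gives T_A·a = T_B·b, together with T_A + T_B = T₀.
T_A = T₀·b/(a+b) = 73.70·181/293.0 = 45.53 N·m; T_B = 28.17 N·m.
τ in each portion: τ_AC = 1.30×10^7 Pa, τ_CB = 8.07×10^6 Pa; maximum is in AC.
τ_max = T_AC·r/J = 45.53·0.0131/4.56×10^-8 = 1.304×10^7 Pa.

1.89 ksi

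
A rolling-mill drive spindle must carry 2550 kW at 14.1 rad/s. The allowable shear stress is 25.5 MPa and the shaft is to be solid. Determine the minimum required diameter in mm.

331 mm

ω = 14.1 rad/s, so T = P/ω = 2550×10³ / 14.10 = 180900 N·m.
For a solid shaft τ_max = 16T/(πd³), so d = (16T/(π τ_allow))^(1/3) = (16·180900/(π·2.55×10^7))^(1/3) = 0.3306 m.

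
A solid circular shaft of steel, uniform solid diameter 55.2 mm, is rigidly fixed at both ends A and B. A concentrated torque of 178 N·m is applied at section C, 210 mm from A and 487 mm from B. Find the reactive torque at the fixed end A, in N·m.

With uniform GJ and both ends fixed, compatibility θ_AC = θ_CB gives T_A·a = T_B·b, together with T_A + T_B = T₀.
T_A = T₀·b/(a+b) = 178.0·487/697.0 = 124.4 N·m; T_B = 53.63 N·m.

124 N·m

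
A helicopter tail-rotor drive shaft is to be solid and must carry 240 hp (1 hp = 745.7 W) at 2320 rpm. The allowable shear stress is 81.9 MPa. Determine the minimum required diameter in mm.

ω = 2π·2320/60 = 242.9 rad/s, so T = P/ω = 240×745.7 / 242.9 = 736.6 N·m.
For a solid shaft τ_max = 16T/(πd³), so d = (16T/(π τ_allow))^(1/3) = (16·736.6/(π·8.19×10^7))^(1/3) = 0.03578 m.

35.8 mm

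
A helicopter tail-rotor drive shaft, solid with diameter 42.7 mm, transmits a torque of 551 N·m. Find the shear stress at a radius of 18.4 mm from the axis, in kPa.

31100 kPa

J = πd⁴/32 = π(0.0427)⁴/32 = 3.264×10^-7 m⁴.
Shear stress varies linearly with radius: τ = T·r/J = 551.0 × 0.0184 / 3.264×10^-7 = 3.106×10^7 Pa.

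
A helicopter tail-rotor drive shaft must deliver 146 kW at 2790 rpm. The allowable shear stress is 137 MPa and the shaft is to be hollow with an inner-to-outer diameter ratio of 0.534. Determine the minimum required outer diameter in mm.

27.2 mm

ω = 2π·2790/60 = 292.2 rad/s, so T = P/ω = 146×10³ / 292.2 = 499.7 N·m.
For a hollow shaft with d_i/d_o = 0.534: τ_max = 16T/(π d_o³ (1−k⁴)), so d_o = [16T/(π τ_allow (1−k⁴))]^(1/3) = [16·499.7/(π·1.37×10^8·0.9187)]^(1/3) = 0.02724 m.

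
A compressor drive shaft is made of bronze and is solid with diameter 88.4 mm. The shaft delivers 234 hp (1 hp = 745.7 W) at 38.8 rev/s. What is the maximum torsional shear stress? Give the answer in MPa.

ω = 2π·38.8 = 243.8 rad/s, so T = P/ω = 234×745.7 / 243.8 = 715.8 N·m.
J = πd⁴/32 = π(0.0884)⁴/32 = 5.995×10^-6 m⁴.
τ_max = T·r/J = 715.8 × 0.0442 / 5.995×10^-6 = 5.277×10^6 Pa.

5.28 MPa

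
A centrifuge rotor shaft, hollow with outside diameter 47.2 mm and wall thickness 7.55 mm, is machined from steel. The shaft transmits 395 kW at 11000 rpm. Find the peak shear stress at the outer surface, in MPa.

21.1 MPa

ω = 2π·11000/60 = 1152 rad/s, so T = P/ω = 395×10³ / 1152 = 342.9 N·m.
J = π(d_o⁴ − d_i⁴)/32 = π(0.0472⁴ − 0.0321⁴)/32 = 3.830×10^-7 m⁴.
τ_max = T·r/J = 342.9 × 0.0236 / 3.830×10^-7 = 2.113×10^7 Pa.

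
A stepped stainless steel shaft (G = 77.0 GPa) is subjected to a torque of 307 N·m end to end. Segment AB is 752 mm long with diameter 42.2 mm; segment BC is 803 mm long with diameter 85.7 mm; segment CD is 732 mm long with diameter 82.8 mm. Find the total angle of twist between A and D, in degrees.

0.623°

J_AB = π(0.0422)⁴/32 = 3.11×10^-7 m⁴; J_BC = π(0.0857)⁴/32 = 5.30×10^-6 m⁴; J_CD = π(0.0828)⁴/32 = 4.61×10^-6 m⁴.
θ = (T/G)·Σ L_i/J_i = (307.0/77.0×10⁹)·(0.752/3.11×10^-7 + 0.803/5.30×10^-6 + 0.732/4.61×10^-6) = 0.01087 rad.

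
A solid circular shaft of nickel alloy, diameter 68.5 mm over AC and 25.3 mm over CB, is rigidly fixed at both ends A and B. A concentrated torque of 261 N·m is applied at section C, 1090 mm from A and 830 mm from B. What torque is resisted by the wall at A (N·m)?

255 N·m

Compatibility: T_A·a/J_AC = T_B·b/J_CB with T_A + T_B = T₀.
J_AC = 2.16×10^-6 m⁴, J_CB = 4.02×10^-8 m⁴, so T_A = T₀·(J_AC/a)/((J_AC/a)+(J_CB/b)) = 254.8 N·m, T_B = 6.226 N·m.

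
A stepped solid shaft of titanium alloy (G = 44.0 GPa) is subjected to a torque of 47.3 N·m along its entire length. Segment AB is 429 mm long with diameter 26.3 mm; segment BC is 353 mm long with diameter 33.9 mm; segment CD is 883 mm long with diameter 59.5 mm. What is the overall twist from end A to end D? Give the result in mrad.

J_AB = π(0.0263)⁴/32 = 4.70×10^-8 m⁴; J_BC = π(0.0339)⁴/32 = 1.30×10^-7 m⁴; J_CD = π(0.0595)⁴/32 = 1.23×10^-6 m⁴.
θ = (T/G)·Σ L_i/J_i = (47.30/44.0×10⁹)·(0.429/4.70×10^-8 + 0.353/1.30×10^-7 + 0.883/1.23×10^-6) = 0.01352 rad.

13.5 mrad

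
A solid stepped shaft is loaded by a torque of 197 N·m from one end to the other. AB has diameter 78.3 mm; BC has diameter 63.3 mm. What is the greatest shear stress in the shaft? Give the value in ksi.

0.574 ksi

Under the same torque, τ_max = 16T/(πd³) is largest where d is smallest — segment BC (d = 63.3 mm).
τ_max = 16·197.0/(π·(0.0633)³) = 3.956×10^6 Pa.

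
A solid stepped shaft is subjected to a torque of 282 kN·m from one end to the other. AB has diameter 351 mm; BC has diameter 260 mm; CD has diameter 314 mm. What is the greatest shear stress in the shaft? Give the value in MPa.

81.7 MPa

Under the same torque, τ_max = 16T/(πd³) is largest where d is smallest — segment BC (d = 260 mm).
τ_max = 16·282000/(π·(0.260)³) = 8.171×10^7 Pa.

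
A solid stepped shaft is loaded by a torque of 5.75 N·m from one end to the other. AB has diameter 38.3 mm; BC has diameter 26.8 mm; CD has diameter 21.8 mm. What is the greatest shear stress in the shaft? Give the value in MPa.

2.83 MPa

Under the same torque, τ_max = 16T/(πd³) is largest where d is smallest — segment CD (d = 21.8 mm).
τ_max = 16·5.750/(π·(0.0218)³) = 2.827×10^6 Pa.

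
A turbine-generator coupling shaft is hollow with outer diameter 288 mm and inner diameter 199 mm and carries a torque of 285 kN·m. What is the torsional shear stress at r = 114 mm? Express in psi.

9040 psi

J = π(d_o⁴ − d_i⁴)/32 = π(0.288⁴ − 0.199⁴)/32 = 5.215×10^-4 m⁴.
Shear stress varies linearly with radius: τ = T·r/J = 285000 × 0.114 / 5.215×10^-4 = 6.231×10^7 Pa.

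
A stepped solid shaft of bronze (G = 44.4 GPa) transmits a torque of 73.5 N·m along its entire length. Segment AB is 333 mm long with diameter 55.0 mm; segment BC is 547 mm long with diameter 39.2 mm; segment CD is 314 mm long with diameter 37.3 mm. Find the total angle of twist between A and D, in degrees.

J_AB = π(0.0550)⁴/32 = 8.98×10^-7 m⁴; J_BC = π(0.0392)⁴/32 = 2.32×10^-7 m⁴; J_CD = π(0.0373)⁴/32 = 1.90×10^-7 m⁴.
θ = (T/G)·Σ L_i/J_i = (73.50/44.4×10⁹)·(0.333/8.98×10^-7 + 0.547/2.32×10^-7 + 0.314/1.90×10^-7) = 7.255×10^-3 rad.

0.416°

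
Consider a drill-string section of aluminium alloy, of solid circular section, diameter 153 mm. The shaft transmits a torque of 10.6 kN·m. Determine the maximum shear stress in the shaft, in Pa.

1.51e7 Pa

J = πd⁴/32 = π(0.153)⁴/32 = 5.380×10^-5 m⁴.
τ_max = T·r/J = 10600 × 0.0765 / 5.380×10^-5 = 1.507×10^7 Pa.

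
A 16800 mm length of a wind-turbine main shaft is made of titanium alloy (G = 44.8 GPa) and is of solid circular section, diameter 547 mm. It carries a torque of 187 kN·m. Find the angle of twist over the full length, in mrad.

J = πd⁴/32 = π(0.547)⁴/32 = 8.789×10^-3 m⁴.
θ = T·L/(G·J) = 187000 × 16.8 / (44.8×10⁹ × 8.789×10^-3) = 7.979×10^-3 rad.

7.98 mrad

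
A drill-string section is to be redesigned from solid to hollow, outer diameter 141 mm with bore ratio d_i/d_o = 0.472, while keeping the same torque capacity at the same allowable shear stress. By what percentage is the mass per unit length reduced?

Equal τ_max and T ⇒ the solid shaft needs d_s³ = d_o³(1−k⁴), so d_s = 141·(1−0.472⁴)^(1/3) = 138.6 mm.
Area ratio A_h/A_s = d_o²(1−k²)/d_s² = (1−k²)/(1−k⁴)^(2/3) = 0.8040.
Mass saving = 1 − 0.8040 = 19.6 %.

19.6 %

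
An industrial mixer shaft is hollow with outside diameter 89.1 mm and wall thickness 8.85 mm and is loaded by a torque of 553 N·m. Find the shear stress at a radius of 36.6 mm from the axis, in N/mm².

5.57 N/mm²

J = π(d_o⁴ − d_i⁴)/32 = π(0.0891⁴ − 0.0714⁴)/32 = 3.636×10^-6 m⁴.
Shear stress varies linearly with radius: τ = T·r/J = 553.0 × 0.0366 / 3.636×10^-6 = 5.567×10^6 Pa.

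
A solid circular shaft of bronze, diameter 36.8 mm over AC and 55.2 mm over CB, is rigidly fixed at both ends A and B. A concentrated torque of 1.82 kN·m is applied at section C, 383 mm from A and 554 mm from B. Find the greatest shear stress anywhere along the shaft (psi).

Compatibility: T_A·a/J_AC = T_B·b/J_CB with T_A + T_B = T₀.
J_AC = 1.80×10^-7 m⁴, J_CB = 9.11×10^-7 m⁴, so T_A = T₀·(J_AC/a)/((J_AC/a)+(J_CB/b)) = 404.5 N·m, T_B = 1416 N·m.
τ in each portion: τ_AC = 4.13×10^7 Pa, τ_CB = 4.29×10^7 Pa; maximum is in CB.
τ_max = T_CB·r/J = 1416·0.0276/9.11×10^-7 = 4.286×10^7 Pa.

6220 psi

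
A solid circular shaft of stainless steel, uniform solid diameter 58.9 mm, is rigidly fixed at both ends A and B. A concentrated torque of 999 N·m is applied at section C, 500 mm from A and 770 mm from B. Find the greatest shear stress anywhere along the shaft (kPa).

15100 kPa

With uniform GJ and both ends fixed, compatibility θ_AC = θ_CB gives T_A·a = T_B·b, together with T_A + T_B = T₀.
T_A = T₀·b/(a+b) = 999.0·770/1270 = 605.7 N·m; T_B = 393.3 N·m.
τ in each portion: τ_AC = 1.51×10^7 Pa, τ_CB = 9.80×10^6 Pa; maximum is in AC.
τ_max = T_AC·r/J = 605.7·0.0295/1.18×10^-6 = 1.510×10^7 Pa.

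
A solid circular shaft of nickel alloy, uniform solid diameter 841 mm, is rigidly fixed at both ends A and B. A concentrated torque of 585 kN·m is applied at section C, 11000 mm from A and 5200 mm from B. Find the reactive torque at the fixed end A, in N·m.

With uniform GJ and both ends fixed, compatibility θ_AC = θ_CB gives T_A·a = T_B·b, together with T_A + T_B = T₀.
T_A = T₀·b/(a+b) = 585000·5200/16200 = 187800 N·m; T_B = 397200 N·m.

188000 N·m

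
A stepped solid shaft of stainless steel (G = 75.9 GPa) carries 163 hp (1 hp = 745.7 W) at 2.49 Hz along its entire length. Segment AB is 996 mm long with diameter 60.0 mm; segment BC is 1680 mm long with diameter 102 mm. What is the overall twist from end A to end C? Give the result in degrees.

ω = 2π·2.49 = 15.65 rad/s, so T = P/ω = 163×745.7 / 15.65 = 7769 N·m.
J_AB = π(0.0600)⁴/32 = 1.27×10^-6 m⁴; J_BC = π(0.102)⁴/32 = 1.06×10^-5 m⁴.
θ = (T/G)·Σ L_i/J_i = (7769/75.9×10⁹)·(0.996/1.27×10^-6 + 1.68/1.06×10^-5) = 0.09631 rad.

5.52°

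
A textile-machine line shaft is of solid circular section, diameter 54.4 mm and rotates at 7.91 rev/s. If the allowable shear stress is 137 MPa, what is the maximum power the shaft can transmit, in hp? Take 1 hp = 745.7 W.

J = πd⁴/32 = π(0.0544)⁴/32 = 8.598×10^-7 m⁴.
T_max = τ_allow·J/r = 1.37×10^8 × 8.598×10^-7 / 0.0272 = 4331 N·m.
ω = 2π·7.91 = 49.70 rad/s, so P_max = T_max·ω = 2.152×10^5 W.

289 hp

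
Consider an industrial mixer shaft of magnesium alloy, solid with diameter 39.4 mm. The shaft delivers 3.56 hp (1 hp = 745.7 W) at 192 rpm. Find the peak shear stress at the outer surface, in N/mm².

11.0 N/mm²

ω = 2π·192/60 = 20.11 rad/s, so T = P/ω = 3.56×745.7 / 20.11 = 132.0 N·m.
J = πd⁴/32 = π(0.0394)⁴/32 = 2.366×10^-7 m⁴.
τ_max = T·r/J = 132.0 × 0.0197 / 2.366×10^-7 = 1.099×10^7 Pa.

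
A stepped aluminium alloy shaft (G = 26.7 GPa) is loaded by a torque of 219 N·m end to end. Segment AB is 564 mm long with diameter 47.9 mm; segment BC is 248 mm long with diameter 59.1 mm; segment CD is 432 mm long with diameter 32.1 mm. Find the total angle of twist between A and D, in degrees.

2.56°

J_AB = π(0.0479)⁴/32 = 5.17×10^-7 m⁴; J_BC = π(0.0591)⁴/32 = 1.20×10^-6 m⁴; J_CD = π(0.0321)⁴/32 = 1.04×10^-7 m⁴.
θ = (T/G)·Σ L_i/J_i = (219.0/26.7×10⁹)·(0.564/5.17×10^-7 + 0.248/1.20×10^-6 + 0.432/1.04×10^-7) = 0.04464 rad.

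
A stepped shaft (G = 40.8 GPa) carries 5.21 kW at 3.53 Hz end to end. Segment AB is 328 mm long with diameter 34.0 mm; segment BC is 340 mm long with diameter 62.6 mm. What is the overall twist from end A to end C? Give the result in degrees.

0.899°

ω = 2π·3.53 = 22.18 rad/s, so T = P/ω = 5.21×10³ / 22.18 = 234.9 N·m.
J_AB = π(0.0340)⁴/32 = 1.31×10^-7 m⁴; J_BC = π(0.0626)⁴/32 = 1.51×10^-6 m⁴.
θ = (T/G)·Σ L_i/J_i = (234.9/40.8×10⁹)·(0.328/1.31×10^-7 + 0.340/1.51×10^-6) = 0.01569 rad.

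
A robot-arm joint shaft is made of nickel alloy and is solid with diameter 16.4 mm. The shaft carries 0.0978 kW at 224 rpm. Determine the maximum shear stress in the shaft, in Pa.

ω = 2π·224/60 = 23.46 rad/s, so T = P/ω = 0.0978×10³ / 23.46 = 4.169 N·m.
J = πd⁴/32 = π(0.0164)⁴/32 = 7.102×10^-9 m⁴.
τ_max = T·r/J = 4.169 × 0.00820 / 7.102×10^-9 = 4.814×10^6 Pa.

4.81e6 Pa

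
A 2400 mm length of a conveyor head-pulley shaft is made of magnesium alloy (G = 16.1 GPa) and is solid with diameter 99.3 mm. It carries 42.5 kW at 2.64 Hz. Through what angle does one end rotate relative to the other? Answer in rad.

ω = 2π·2.64 = 16.59 rad/s, so T = P/ω = 42.5×10³ / 16.59 = 2562 N·m.
J = πd⁴/32 = π(0.0993)⁴/32 = 9.545×10^-6 m⁴.
θ = T·L/(G·J) = 2562 × 2.40 / (16.1×10⁹ × 9.545×10^-6) = 0.04001 rad.

0.0400 rad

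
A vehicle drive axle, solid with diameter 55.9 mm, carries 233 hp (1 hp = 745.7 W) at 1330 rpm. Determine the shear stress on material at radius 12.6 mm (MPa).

16.4 MPa

ω = 2π·1330/60 = 139.3 rad/s, so T = P/ω = 233×745.7 / 139.3 = 1247 N·m.
J = πd⁴/32 = π(0.0559)⁴/32 = 9.586×10^-7 m⁴.
Shear stress varies linearly with radius: τ = T·r/J = 1247 × 0.0126 / 9.586×10^-7 = 1.640×10^7 Pa.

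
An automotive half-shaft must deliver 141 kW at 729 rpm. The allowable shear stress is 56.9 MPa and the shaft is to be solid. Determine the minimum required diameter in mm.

54.9 mm

ω = 2π·729/60 = 76.34 rad/s, so T = P/ω = 141×10³ / 76.34 = 1847 N·m.
For a solid shaft τ_max = 16T/(πd³), so d = (16T/(π τ_allow))^(1/3) = (16·1847/(π·5.69×10^7))^(1/3) = 0.05488 m.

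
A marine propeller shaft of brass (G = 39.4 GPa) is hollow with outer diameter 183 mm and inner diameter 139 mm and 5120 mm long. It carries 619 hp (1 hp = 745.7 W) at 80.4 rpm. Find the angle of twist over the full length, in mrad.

ω = 2π·80.4/60 = 8.419 rad/s, so T = P/ω = 619×745.7 / 8.419 = 54820 N·m.
J = π(d_o⁴ − d_i⁴)/32 = π(0.183⁴ − 0.139⁴)/32 = 7.346×10^-5 m⁴.
θ = T·L/(G·J) = 54820 × 5.12 / (39.4×10⁹ × 7.346×10^-5) = 0.09699 rad.

97.0 mrad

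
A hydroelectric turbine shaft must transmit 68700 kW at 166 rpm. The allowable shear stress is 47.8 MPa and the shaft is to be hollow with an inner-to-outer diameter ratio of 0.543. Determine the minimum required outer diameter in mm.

773 mm

ω = 2π·166/60 = 17.38 rad/s, so T = P/ω = 68700×10³ / 17.38 = 3.952e6 N·m.
For a hollow shaft with d_i/d_o = 0.543: τ_max = 16T/(π d_o³ (1−k⁴)), so d_o = [16T/(π τ_allow (1−k⁴))]^(1/3) = [16·3.952e6/(π·4.78×10^7·0.9131)]^(1/3) = 0.7726 m.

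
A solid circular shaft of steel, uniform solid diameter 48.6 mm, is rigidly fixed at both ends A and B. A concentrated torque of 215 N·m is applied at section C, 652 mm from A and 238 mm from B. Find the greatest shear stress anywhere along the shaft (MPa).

6.99 MPa

With uniform GJ and both ends fixed, compatibility θ_AC = θ_CB gives T_A·a = T_B·b, together with T_A + T_B = T₀.
T_A = T₀·b/(a+b) = 215.0·238/890.0 = 57.49 N·m; T_B = 157.5 N·m.
τ in each portion: τ_AC = 2.55×10^6 Pa, τ_CB = 6.99×10^6 Pa; maximum is in CB.
τ_max = T_CB·r/J = 157.5·0.0243/5.48×10^-7 = 6.988×10^6 Pa.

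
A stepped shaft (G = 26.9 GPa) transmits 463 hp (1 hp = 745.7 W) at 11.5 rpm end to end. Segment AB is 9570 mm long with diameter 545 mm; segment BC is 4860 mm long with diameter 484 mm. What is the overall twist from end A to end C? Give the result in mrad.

21.4 mrad

ω = 2π·11.5/60 = 1.204 rad/s, so T = P/ω = 463×745.7 / 1.204 = 286700 N·m.
J_AB = π(0.545)⁴/32 = 8.66×10^-3 m⁴; J_BC = π(0.484)⁴/32 = 5.39×10^-3 m⁴.
θ = (T/G)·Σ L_i/J_i = (286700/26.9×10⁹)·(9.57/8.66×10^-3 + 4.86/5.39×10^-3) = 0.02139 rad.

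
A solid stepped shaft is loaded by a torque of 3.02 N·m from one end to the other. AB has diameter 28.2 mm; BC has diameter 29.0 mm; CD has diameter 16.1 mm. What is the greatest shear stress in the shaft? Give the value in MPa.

Under the same torque, τ_max = 16T/(πd³) is largest where d is smallest — segment CD (d = 16.1 mm).
τ_max = 16·3.020/(π·(0.0161)³) = 3.686×10^6 Pa.

3.69 MPa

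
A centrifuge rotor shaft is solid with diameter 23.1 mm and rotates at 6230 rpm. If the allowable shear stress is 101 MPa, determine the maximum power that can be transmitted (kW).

J = πd⁴/32 = π(0.0231)⁴/32 = 2.795×10^-8 m⁴.
T_max = τ_allow·J/r = 1.01×10^8 × 2.795×10^-8 / 0.0116 = 244.4 N·m.
ω = 2π·6230/60 = 652.4 rad/s, so P_max = T_max·ω = 1.595×10^5 W.

159 kW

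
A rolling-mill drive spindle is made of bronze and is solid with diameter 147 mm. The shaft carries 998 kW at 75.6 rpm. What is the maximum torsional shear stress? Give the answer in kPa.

202000 kPa

ω = 2π·75.6/60 = 7.917 rad/s, so T = P/ω = 998×10³ / 7.917 = 126100 N·m.
J = πd⁴/32 = π(0.147)⁴/32 = 4.584×10^-5 m⁴.
τ_max = T·r/J = 126100 × 0.0735 / 4.584×10^-5 = 2.021×10^8 Pa.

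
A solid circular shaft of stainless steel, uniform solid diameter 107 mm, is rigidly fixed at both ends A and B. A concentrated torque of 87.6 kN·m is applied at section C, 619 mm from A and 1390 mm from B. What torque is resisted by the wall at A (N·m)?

60600 N·m

With uniform GJ and both ends fixed, compatibility θ_AC = θ_CB gives T_A·a = T_B·b, together with T_A + T_B = T₀.
T_A = T₀·b/(a+b) = 87600·1390/2009 = 60610 N·m; T_B = 26990 N·m.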